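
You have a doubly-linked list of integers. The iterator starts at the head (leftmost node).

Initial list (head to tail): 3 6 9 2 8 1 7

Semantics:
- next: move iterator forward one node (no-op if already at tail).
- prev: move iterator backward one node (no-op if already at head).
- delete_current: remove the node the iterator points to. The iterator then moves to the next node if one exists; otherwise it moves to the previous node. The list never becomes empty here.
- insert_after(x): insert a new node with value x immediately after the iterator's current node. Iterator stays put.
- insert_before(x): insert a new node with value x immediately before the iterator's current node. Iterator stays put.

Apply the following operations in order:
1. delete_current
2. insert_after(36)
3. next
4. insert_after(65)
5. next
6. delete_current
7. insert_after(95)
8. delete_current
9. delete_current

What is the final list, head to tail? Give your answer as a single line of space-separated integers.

After 1 (delete_current): list=[6, 9, 2, 8, 1, 7] cursor@6
After 2 (insert_after(36)): list=[6, 36, 9, 2, 8, 1, 7] cursor@6
After 3 (next): list=[6, 36, 9, 2, 8, 1, 7] cursor@36
After 4 (insert_after(65)): list=[6, 36, 65, 9, 2, 8, 1, 7] cursor@36
After 5 (next): list=[6, 36, 65, 9, 2, 8, 1, 7] cursor@65
After 6 (delete_current): list=[6, 36, 9, 2, 8, 1, 7] cursor@9
After 7 (insert_after(95)): list=[6, 36, 9, 95, 2, 8, 1, 7] cursor@9
After 8 (delete_current): list=[6, 36, 95, 2, 8, 1, 7] cursor@95
After 9 (delete_current): list=[6, 36, 2, 8, 1, 7] cursor@2

Answer: 6 36 2 8 1 7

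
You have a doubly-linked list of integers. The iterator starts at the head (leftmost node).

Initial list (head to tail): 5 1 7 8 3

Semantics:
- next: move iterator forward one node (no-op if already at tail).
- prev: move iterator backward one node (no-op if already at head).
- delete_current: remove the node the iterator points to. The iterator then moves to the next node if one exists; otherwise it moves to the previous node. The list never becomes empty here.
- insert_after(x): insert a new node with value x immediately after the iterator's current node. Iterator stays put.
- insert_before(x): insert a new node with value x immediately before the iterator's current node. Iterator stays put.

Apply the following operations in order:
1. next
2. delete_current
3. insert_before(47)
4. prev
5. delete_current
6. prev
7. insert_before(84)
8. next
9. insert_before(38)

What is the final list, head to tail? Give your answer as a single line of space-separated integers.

Answer: 84 5 38 7 8 3

Derivation:
After 1 (next): list=[5, 1, 7, 8, 3] cursor@1
After 2 (delete_current): list=[5, 7, 8, 3] cursor@7
After 3 (insert_before(47)): list=[5, 47, 7, 8, 3] cursor@7
After 4 (prev): list=[5, 47, 7, 8, 3] cursor@47
After 5 (delete_current): list=[5, 7, 8, 3] cursor@7
After 6 (prev): list=[5, 7, 8, 3] cursor@5
After 7 (insert_before(84)): list=[84, 5, 7, 8, 3] cursor@5
After 8 (next): list=[84, 5, 7, 8, 3] cursor@7
After 9 (insert_before(38)): list=[84, 5, 38, 7, 8, 3] cursor@7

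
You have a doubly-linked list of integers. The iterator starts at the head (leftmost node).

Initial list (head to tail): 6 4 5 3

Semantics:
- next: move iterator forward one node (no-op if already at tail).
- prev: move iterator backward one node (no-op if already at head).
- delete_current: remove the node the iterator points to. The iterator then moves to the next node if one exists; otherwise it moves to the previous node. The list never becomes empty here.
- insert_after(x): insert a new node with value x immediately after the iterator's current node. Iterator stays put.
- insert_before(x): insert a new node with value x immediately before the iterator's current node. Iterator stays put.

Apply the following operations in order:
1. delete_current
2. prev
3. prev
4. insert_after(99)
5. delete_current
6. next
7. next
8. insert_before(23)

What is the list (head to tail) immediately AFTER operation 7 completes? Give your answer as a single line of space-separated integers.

After 1 (delete_current): list=[4, 5, 3] cursor@4
After 2 (prev): list=[4, 5, 3] cursor@4
After 3 (prev): list=[4, 5, 3] cursor@4
After 4 (insert_after(99)): list=[4, 99, 5, 3] cursor@4
After 5 (delete_current): list=[99, 5, 3] cursor@99
After 6 (next): list=[99, 5, 3] cursor@5
After 7 (next): list=[99, 5, 3] cursor@3

Answer: 99 5 3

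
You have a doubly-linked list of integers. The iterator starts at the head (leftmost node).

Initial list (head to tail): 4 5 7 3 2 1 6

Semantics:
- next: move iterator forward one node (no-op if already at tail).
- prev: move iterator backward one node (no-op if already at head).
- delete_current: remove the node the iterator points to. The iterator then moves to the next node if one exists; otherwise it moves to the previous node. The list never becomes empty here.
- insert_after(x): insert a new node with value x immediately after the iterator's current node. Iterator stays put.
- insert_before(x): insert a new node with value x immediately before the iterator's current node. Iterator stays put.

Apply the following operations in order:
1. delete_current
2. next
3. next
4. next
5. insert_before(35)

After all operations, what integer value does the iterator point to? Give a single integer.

After 1 (delete_current): list=[5, 7, 3, 2, 1, 6] cursor@5
After 2 (next): list=[5, 7, 3, 2, 1, 6] cursor@7
After 3 (next): list=[5, 7, 3, 2, 1, 6] cursor@3
After 4 (next): list=[5, 7, 3, 2, 1, 6] cursor@2
After 5 (insert_before(35)): list=[5, 7, 3, 35, 2, 1, 6] cursor@2

Answer: 2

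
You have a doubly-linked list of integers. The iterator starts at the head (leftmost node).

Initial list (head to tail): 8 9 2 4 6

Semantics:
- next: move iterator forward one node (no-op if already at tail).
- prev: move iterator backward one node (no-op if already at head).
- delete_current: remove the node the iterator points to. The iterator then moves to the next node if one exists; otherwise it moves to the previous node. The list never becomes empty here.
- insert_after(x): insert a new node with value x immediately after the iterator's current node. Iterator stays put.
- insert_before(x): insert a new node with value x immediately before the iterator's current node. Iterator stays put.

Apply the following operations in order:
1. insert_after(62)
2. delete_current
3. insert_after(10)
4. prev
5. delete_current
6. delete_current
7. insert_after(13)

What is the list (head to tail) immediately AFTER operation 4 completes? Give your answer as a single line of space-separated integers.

After 1 (insert_after(62)): list=[8, 62, 9, 2, 4, 6] cursor@8
After 2 (delete_current): list=[62, 9, 2, 4, 6] cursor@62
After 3 (insert_after(10)): list=[62, 10, 9, 2, 4, 6] cursor@62
After 4 (prev): list=[62, 10, 9, 2, 4, 6] cursor@62

Answer: 62 10 9 2 4 6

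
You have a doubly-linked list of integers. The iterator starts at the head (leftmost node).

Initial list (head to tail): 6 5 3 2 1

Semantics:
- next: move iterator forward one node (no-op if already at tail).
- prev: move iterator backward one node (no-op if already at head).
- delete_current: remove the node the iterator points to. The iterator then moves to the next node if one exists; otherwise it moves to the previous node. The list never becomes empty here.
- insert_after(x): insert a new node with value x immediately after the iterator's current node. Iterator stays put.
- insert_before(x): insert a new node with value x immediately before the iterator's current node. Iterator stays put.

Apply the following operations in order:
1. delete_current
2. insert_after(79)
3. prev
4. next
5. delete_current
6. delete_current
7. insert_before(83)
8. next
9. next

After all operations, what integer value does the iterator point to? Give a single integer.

Answer: 1

Derivation:
After 1 (delete_current): list=[5, 3, 2, 1] cursor@5
After 2 (insert_after(79)): list=[5, 79, 3, 2, 1] cursor@5
After 3 (prev): list=[5, 79, 3, 2, 1] cursor@5
After 4 (next): list=[5, 79, 3, 2, 1] cursor@79
After 5 (delete_current): list=[5, 3, 2, 1] cursor@3
After 6 (delete_current): list=[5, 2, 1] cursor@2
After 7 (insert_before(83)): list=[5, 83, 2, 1] cursor@2
After 8 (next): list=[5, 83, 2, 1] cursor@1
After 9 (next): list=[5, 83, 2, 1] cursor@1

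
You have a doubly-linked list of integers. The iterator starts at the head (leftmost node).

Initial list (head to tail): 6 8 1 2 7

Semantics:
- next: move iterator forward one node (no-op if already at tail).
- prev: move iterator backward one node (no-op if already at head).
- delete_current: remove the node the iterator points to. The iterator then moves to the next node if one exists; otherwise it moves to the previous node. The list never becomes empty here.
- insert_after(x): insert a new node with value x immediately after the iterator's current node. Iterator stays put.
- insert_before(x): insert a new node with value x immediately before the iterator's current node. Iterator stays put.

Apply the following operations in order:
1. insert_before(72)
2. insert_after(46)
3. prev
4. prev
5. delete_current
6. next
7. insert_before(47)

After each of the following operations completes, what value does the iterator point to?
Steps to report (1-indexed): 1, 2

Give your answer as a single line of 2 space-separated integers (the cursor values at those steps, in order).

After 1 (insert_before(72)): list=[72, 6, 8, 1, 2, 7] cursor@6
After 2 (insert_after(46)): list=[72, 6, 46, 8, 1, 2, 7] cursor@6
After 3 (prev): list=[72, 6, 46, 8, 1, 2, 7] cursor@72
After 4 (prev): list=[72, 6, 46, 8, 1, 2, 7] cursor@72
After 5 (delete_current): list=[6, 46, 8, 1, 2, 7] cursor@6
After 6 (next): list=[6, 46, 8, 1, 2, 7] cursor@46
After 7 (insert_before(47)): list=[6, 47, 46, 8, 1, 2, 7] cursor@46

Answer: 6 6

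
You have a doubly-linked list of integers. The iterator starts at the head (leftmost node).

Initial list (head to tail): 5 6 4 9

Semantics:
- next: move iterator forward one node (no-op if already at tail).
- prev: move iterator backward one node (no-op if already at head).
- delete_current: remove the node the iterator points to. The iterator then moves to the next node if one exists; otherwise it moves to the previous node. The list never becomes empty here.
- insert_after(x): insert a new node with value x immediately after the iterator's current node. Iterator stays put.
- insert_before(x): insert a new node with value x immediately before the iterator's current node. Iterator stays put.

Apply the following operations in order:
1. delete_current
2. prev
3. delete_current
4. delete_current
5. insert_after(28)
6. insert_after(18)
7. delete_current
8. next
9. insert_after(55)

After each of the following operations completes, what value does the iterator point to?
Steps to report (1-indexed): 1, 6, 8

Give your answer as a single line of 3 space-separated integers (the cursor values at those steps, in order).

After 1 (delete_current): list=[6, 4, 9] cursor@6
After 2 (prev): list=[6, 4, 9] cursor@6
After 3 (delete_current): list=[4, 9] cursor@4
After 4 (delete_current): list=[9] cursor@9
After 5 (insert_after(28)): list=[9, 28] cursor@9
After 6 (insert_after(18)): list=[9, 18, 28] cursor@9
After 7 (delete_current): list=[18, 28] cursor@18
After 8 (next): list=[18, 28] cursor@28
After 9 (insert_after(55)): list=[18, 28, 55] cursor@28

Answer: 6 9 28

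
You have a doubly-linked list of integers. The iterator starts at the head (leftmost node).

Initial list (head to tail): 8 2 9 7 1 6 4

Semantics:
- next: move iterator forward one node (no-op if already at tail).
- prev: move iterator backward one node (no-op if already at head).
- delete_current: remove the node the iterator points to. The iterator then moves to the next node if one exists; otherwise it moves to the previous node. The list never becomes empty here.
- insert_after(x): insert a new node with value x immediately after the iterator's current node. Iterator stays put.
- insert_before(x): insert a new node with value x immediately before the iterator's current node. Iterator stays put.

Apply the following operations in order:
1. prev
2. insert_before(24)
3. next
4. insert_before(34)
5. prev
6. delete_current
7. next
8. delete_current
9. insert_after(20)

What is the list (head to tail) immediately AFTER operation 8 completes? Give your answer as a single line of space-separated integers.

Answer: 24 8 2 7 1 6 4

Derivation:
After 1 (prev): list=[8, 2, 9, 7, 1, 6, 4] cursor@8
After 2 (insert_before(24)): list=[24, 8, 2, 9, 7, 1, 6, 4] cursor@8
After 3 (next): list=[24, 8, 2, 9, 7, 1, 6, 4] cursor@2
After 4 (insert_before(34)): list=[24, 8, 34, 2, 9, 7, 1, 6, 4] cursor@2
After 5 (prev): list=[24, 8, 34, 2, 9, 7, 1, 6, 4] cursor@34
After 6 (delete_current): list=[24, 8, 2, 9, 7, 1, 6, 4] cursor@2
After 7 (next): list=[24, 8, 2, 9, 7, 1, 6, 4] cursor@9
After 8 (delete_current): list=[24, 8, 2, 7, 1, 6, 4] cursor@7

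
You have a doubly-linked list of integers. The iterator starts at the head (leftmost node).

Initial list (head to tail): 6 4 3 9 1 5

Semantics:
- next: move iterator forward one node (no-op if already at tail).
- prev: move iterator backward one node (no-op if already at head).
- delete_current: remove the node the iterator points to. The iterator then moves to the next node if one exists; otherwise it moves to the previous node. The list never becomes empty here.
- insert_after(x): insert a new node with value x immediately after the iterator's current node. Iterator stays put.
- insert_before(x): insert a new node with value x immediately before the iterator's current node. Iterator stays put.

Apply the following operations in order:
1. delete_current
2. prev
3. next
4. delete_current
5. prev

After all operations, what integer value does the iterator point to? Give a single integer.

Answer: 4

Derivation:
After 1 (delete_current): list=[4, 3, 9, 1, 5] cursor@4
After 2 (prev): list=[4, 3, 9, 1, 5] cursor@4
After 3 (next): list=[4, 3, 9, 1, 5] cursor@3
After 4 (delete_current): list=[4, 9, 1, 5] cursor@9
After 5 (prev): list=[4, 9, 1, 5] cursor@4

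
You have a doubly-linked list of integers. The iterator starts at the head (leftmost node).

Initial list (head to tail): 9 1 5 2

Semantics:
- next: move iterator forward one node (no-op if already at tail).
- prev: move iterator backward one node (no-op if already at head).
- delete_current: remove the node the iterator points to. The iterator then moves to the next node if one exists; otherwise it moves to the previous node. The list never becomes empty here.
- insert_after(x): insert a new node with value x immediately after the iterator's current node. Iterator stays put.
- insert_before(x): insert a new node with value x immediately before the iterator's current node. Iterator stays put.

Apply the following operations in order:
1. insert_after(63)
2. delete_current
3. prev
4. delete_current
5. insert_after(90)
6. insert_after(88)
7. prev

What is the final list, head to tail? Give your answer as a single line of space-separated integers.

After 1 (insert_after(63)): list=[9, 63, 1, 5, 2] cursor@9
After 2 (delete_current): list=[63, 1, 5, 2] cursor@63
After 3 (prev): list=[63, 1, 5, 2] cursor@63
After 4 (delete_current): list=[1, 5, 2] cursor@1
After 5 (insert_after(90)): list=[1, 90, 5, 2] cursor@1
After 6 (insert_after(88)): list=[1, 88, 90, 5, 2] cursor@1
After 7 (prev): list=[1, 88, 90, 5, 2] cursor@1

Answer: 1 88 90 5 2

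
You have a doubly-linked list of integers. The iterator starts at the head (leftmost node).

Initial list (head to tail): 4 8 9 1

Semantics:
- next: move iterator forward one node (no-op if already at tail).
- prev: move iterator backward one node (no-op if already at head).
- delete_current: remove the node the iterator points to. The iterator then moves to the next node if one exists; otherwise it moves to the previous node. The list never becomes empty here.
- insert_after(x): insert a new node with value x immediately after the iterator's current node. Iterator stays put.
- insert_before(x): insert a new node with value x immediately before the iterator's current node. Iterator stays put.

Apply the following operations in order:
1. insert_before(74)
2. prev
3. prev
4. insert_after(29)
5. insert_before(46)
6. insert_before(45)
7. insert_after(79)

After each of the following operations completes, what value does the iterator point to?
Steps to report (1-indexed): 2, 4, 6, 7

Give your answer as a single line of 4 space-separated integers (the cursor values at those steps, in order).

After 1 (insert_before(74)): list=[74, 4, 8, 9, 1] cursor@4
After 2 (prev): list=[74, 4, 8, 9, 1] cursor@74
After 3 (prev): list=[74, 4, 8, 9, 1] cursor@74
After 4 (insert_after(29)): list=[74, 29, 4, 8, 9, 1] cursor@74
After 5 (insert_before(46)): list=[46, 74, 29, 4, 8, 9, 1] cursor@74
After 6 (insert_before(45)): list=[46, 45, 74, 29, 4, 8, 9, 1] cursor@74
After 7 (insert_after(79)): list=[46, 45, 74, 79, 29, 4, 8, 9, 1] cursor@74

Answer: 74 74 74 74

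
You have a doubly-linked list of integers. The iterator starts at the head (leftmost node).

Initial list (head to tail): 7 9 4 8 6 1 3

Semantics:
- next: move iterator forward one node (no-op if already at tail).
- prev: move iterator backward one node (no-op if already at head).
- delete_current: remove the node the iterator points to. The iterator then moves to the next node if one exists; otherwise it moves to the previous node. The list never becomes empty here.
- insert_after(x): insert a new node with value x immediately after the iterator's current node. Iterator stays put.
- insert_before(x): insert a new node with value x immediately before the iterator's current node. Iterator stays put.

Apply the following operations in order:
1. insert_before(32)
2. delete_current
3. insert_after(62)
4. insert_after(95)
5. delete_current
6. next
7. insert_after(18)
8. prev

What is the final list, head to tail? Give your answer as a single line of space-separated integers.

After 1 (insert_before(32)): list=[32, 7, 9, 4, 8, 6, 1, 3] cursor@7
After 2 (delete_current): list=[32, 9, 4, 8, 6, 1, 3] cursor@9
After 3 (insert_after(62)): list=[32, 9, 62, 4, 8, 6, 1, 3] cursor@9
After 4 (insert_after(95)): list=[32, 9, 95, 62, 4, 8, 6, 1, 3] cursor@9
After 5 (delete_current): list=[32, 95, 62, 4, 8, 6, 1, 3] cursor@95
After 6 (next): list=[32, 95, 62, 4, 8, 6, 1, 3] cursor@62
After 7 (insert_after(18)): list=[32, 95, 62, 18, 4, 8, 6, 1, 3] cursor@62
After 8 (prev): list=[32, 95, 62, 18, 4, 8, 6, 1, 3] cursor@95

Answer: 32 95 62 18 4 8 6 1 3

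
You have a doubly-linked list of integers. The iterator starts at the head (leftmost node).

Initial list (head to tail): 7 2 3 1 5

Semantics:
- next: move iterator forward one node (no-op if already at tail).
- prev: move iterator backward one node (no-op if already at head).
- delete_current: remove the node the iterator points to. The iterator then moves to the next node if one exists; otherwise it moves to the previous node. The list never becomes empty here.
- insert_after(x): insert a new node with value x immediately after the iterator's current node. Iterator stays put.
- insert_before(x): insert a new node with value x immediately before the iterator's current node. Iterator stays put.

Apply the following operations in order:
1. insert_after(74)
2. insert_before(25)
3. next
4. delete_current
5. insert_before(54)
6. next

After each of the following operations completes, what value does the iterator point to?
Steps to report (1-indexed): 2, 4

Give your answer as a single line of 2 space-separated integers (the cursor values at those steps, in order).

After 1 (insert_after(74)): list=[7, 74, 2, 3, 1, 5] cursor@7
After 2 (insert_before(25)): list=[25, 7, 74, 2, 3, 1, 5] cursor@7
After 3 (next): list=[25, 7, 74, 2, 3, 1, 5] cursor@74
After 4 (delete_current): list=[25, 7, 2, 3, 1, 5] cursor@2
After 5 (insert_before(54)): list=[25, 7, 54, 2, 3, 1, 5] cursor@2
After 6 (next): list=[25, 7, 54, 2, 3, 1, 5] cursor@3

Answer: 7 2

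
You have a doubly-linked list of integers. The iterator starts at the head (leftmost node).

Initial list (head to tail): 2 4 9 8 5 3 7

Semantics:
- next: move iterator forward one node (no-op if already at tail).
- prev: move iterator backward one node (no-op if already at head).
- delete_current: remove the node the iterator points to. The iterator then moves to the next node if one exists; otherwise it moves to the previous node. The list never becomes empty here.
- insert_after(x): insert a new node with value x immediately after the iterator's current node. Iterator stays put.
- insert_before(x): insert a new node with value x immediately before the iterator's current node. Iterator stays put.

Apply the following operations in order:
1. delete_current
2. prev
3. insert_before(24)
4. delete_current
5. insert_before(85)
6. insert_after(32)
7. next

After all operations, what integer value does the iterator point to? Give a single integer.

Answer: 32

Derivation:
After 1 (delete_current): list=[4, 9, 8, 5, 3, 7] cursor@4
After 2 (prev): list=[4, 9, 8, 5, 3, 7] cursor@4
After 3 (insert_before(24)): list=[24, 4, 9, 8, 5, 3, 7] cursor@4
After 4 (delete_current): list=[24, 9, 8, 5, 3, 7] cursor@9
After 5 (insert_before(85)): list=[24, 85, 9, 8, 5, 3, 7] cursor@9
After 6 (insert_after(32)): list=[24, 85, 9, 32, 8, 5, 3, 7] cursor@9
After 7 (next): list=[24, 85, 9, 32, 8, 5, 3, 7] cursor@32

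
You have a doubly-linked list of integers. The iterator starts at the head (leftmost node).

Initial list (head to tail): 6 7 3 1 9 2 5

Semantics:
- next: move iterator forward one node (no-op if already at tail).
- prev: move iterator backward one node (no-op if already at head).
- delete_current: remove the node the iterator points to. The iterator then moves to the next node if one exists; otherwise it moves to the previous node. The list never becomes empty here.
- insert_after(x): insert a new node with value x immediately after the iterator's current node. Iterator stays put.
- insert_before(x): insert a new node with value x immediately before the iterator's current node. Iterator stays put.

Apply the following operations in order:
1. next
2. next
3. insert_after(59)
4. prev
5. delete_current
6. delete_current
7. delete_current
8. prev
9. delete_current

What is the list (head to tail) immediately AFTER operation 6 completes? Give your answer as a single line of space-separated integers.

After 1 (next): list=[6, 7, 3, 1, 9, 2, 5] cursor@7
After 2 (next): list=[6, 7, 3, 1, 9, 2, 5] cursor@3
After 3 (insert_after(59)): list=[6, 7, 3, 59, 1, 9, 2, 5] cursor@3
After 4 (prev): list=[6, 7, 3, 59, 1, 9, 2, 5] cursor@7
After 5 (delete_current): list=[6, 3, 59, 1, 9, 2, 5] cursor@3
After 6 (delete_current): list=[6, 59, 1, 9, 2, 5] cursor@59

Answer: 6 59 1 9 2 5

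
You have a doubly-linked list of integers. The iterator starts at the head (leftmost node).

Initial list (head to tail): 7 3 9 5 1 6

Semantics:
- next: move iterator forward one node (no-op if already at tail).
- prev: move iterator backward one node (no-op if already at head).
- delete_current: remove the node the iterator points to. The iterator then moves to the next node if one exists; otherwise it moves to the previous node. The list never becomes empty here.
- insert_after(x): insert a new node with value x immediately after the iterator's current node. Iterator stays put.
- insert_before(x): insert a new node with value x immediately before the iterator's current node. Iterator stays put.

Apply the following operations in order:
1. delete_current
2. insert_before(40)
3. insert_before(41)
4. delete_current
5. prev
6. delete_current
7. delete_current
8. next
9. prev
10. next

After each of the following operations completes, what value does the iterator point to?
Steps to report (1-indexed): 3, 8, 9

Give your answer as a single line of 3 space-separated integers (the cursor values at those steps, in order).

Answer: 3 1 5

Derivation:
After 1 (delete_current): list=[3, 9, 5, 1, 6] cursor@3
After 2 (insert_before(40)): list=[40, 3, 9, 5, 1, 6] cursor@3
After 3 (insert_before(41)): list=[40, 41, 3, 9, 5, 1, 6] cursor@3
After 4 (delete_current): list=[40, 41, 9, 5, 1, 6] cursor@9
After 5 (prev): list=[40, 41, 9, 5, 1, 6] cursor@41
After 6 (delete_current): list=[40, 9, 5, 1, 6] cursor@9
After 7 (delete_current): list=[40, 5, 1, 6] cursor@5
After 8 (next): list=[40, 5, 1, 6] cursor@1
After 9 (prev): list=[40, 5, 1, 6] cursor@5
After 10 (next): list=[40, 5, 1, 6] cursor@1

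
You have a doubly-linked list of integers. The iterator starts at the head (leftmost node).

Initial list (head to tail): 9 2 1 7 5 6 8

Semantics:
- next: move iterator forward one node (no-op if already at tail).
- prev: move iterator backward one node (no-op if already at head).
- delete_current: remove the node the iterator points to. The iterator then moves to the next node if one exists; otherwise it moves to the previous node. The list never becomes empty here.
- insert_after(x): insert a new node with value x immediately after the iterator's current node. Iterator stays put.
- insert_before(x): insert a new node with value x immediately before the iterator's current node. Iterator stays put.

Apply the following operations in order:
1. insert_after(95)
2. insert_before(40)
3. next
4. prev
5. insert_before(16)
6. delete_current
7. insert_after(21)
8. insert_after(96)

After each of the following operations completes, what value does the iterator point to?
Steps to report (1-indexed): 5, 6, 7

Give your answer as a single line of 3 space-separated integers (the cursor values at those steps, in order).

After 1 (insert_after(95)): list=[9, 95, 2, 1, 7, 5, 6, 8] cursor@9
After 2 (insert_before(40)): list=[40, 9, 95, 2, 1, 7, 5, 6, 8] cursor@9
After 3 (next): list=[40, 9, 95, 2, 1, 7, 5, 6, 8] cursor@95
After 4 (prev): list=[40, 9, 95, 2, 1, 7, 5, 6, 8] cursor@9
After 5 (insert_before(16)): list=[40, 16, 9, 95, 2, 1, 7, 5, 6, 8] cursor@9
After 6 (delete_current): list=[40, 16, 95, 2, 1, 7, 5, 6, 8] cursor@95
After 7 (insert_after(21)): list=[40, 16, 95, 21, 2, 1, 7, 5, 6, 8] cursor@95
After 8 (insert_after(96)): list=[40, 16, 95, 96, 21, 2, 1, 7, 5, 6, 8] cursor@95

Answer: 9 95 95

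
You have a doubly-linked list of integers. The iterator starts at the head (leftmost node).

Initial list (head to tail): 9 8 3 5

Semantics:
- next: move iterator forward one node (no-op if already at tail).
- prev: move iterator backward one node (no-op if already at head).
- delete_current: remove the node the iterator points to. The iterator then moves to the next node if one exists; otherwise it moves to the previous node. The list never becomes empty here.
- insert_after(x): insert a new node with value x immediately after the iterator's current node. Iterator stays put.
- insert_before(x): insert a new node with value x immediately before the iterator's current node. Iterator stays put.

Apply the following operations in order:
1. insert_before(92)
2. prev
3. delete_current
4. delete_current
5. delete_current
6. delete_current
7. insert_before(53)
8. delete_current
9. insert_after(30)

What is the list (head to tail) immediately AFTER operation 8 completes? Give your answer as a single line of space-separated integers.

Answer: 53

Derivation:
After 1 (insert_before(92)): list=[92, 9, 8, 3, 5] cursor@9
After 2 (prev): list=[92, 9, 8, 3, 5] cursor@92
After 3 (delete_current): list=[9, 8, 3, 5] cursor@9
After 4 (delete_current): list=[8, 3, 5] cursor@8
After 5 (delete_current): list=[3, 5] cursor@3
After 6 (delete_current): list=[5] cursor@5
After 7 (insert_before(53)): list=[53, 5] cursor@5
After 8 (delete_current): list=[53] cursor@53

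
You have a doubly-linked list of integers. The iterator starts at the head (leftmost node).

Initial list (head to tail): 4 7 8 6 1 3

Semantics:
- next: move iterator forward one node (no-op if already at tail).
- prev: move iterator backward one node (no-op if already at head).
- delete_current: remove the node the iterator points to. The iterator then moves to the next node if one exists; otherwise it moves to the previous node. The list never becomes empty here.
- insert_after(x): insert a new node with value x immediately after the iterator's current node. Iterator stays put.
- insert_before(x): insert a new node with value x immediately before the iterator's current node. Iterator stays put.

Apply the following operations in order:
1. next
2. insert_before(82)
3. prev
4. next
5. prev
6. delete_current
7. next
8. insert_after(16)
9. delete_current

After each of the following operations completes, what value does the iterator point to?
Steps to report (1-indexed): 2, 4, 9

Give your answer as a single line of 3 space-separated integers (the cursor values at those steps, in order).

After 1 (next): list=[4, 7, 8, 6, 1, 3] cursor@7
After 2 (insert_before(82)): list=[4, 82, 7, 8, 6, 1, 3] cursor@7
After 3 (prev): list=[4, 82, 7, 8, 6, 1, 3] cursor@82
After 4 (next): list=[4, 82, 7, 8, 6, 1, 3] cursor@7
After 5 (prev): list=[4, 82, 7, 8, 6, 1, 3] cursor@82
After 6 (delete_current): list=[4, 7, 8, 6, 1, 3] cursor@7
After 7 (next): list=[4, 7, 8, 6, 1, 3] cursor@8
After 8 (insert_after(16)): list=[4, 7, 8, 16, 6, 1, 3] cursor@8
After 9 (delete_current): list=[4, 7, 16, 6, 1, 3] cursor@16

Answer: 7 7 16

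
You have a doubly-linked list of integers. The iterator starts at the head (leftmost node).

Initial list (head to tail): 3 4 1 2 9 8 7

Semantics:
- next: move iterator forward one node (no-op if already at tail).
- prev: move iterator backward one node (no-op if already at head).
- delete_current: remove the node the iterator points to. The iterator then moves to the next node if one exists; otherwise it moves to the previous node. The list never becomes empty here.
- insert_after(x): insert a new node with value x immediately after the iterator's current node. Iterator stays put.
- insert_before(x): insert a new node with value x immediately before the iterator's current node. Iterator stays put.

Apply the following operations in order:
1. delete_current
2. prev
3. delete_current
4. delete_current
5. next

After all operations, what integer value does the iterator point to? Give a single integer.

Answer: 9

Derivation:
After 1 (delete_current): list=[4, 1, 2, 9, 8, 7] cursor@4
After 2 (prev): list=[4, 1, 2, 9, 8, 7] cursor@4
After 3 (delete_current): list=[1, 2, 9, 8, 7] cursor@1
After 4 (delete_current): list=[2, 9, 8, 7] cursor@2
After 5 (next): list=[2, 9, 8, 7] cursor@9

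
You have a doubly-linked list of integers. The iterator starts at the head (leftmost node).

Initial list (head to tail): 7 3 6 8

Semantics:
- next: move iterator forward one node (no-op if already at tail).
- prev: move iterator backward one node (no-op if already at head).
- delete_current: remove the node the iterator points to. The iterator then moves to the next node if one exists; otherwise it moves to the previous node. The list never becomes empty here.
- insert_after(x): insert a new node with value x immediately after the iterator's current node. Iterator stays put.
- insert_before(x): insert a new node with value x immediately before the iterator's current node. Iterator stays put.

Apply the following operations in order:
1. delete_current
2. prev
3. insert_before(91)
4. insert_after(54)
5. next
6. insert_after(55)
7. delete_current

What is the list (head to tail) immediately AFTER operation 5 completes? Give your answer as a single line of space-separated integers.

After 1 (delete_current): list=[3, 6, 8] cursor@3
After 2 (prev): list=[3, 6, 8] cursor@3
After 3 (insert_before(91)): list=[91, 3, 6, 8] cursor@3
After 4 (insert_after(54)): list=[91, 3, 54, 6, 8] cursor@3
After 5 (next): list=[91, 3, 54, 6, 8] cursor@54

Answer: 91 3 54 6 8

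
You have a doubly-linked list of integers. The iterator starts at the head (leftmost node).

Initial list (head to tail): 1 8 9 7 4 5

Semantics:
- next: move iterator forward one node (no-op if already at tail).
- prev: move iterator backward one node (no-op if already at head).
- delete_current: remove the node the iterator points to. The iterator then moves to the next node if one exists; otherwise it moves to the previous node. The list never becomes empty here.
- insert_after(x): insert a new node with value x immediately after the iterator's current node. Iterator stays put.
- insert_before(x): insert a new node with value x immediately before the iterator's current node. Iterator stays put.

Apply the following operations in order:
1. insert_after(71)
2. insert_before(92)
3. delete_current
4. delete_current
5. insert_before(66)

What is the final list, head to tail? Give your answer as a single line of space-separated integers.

After 1 (insert_after(71)): list=[1, 71, 8, 9, 7, 4, 5] cursor@1
After 2 (insert_before(92)): list=[92, 1, 71, 8, 9, 7, 4, 5] cursor@1
After 3 (delete_current): list=[92, 71, 8, 9, 7, 4, 5] cursor@71
After 4 (delete_current): list=[92, 8, 9, 7, 4, 5] cursor@8
After 5 (insert_before(66)): list=[92, 66, 8, 9, 7, 4, 5] cursor@8

Answer: 92 66 8 9 7 4 5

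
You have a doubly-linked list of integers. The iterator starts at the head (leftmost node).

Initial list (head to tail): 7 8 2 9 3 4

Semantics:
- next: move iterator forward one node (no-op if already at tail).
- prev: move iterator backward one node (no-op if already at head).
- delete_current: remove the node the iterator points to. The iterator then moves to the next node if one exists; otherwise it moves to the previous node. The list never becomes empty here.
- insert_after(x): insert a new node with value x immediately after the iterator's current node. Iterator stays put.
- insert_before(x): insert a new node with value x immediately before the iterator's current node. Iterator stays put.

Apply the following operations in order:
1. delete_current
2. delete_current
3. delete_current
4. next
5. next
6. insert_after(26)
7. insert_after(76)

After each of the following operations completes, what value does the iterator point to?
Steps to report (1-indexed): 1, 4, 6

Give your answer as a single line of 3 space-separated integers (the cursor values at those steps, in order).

Answer: 8 3 4

Derivation:
After 1 (delete_current): list=[8, 2, 9, 3, 4] cursor@8
After 2 (delete_current): list=[2, 9, 3, 4] cursor@2
After 3 (delete_current): list=[9, 3, 4] cursor@9
After 4 (next): list=[9, 3, 4] cursor@3
After 5 (next): list=[9, 3, 4] cursor@4
After 6 (insert_after(26)): list=[9, 3, 4, 26] cursor@4
After 7 (insert_after(76)): list=[9, 3, 4, 76, 26] cursor@4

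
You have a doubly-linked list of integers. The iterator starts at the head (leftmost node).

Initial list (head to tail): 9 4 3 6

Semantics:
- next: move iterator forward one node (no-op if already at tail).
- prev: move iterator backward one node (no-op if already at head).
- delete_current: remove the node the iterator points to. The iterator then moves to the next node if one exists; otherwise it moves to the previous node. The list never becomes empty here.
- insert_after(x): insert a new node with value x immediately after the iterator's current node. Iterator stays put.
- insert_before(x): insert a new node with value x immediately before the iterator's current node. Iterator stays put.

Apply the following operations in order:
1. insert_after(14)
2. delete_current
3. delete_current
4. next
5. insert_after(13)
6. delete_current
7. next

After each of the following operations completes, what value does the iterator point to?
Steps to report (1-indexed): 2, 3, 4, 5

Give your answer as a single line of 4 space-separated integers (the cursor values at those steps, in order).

After 1 (insert_after(14)): list=[9, 14, 4, 3, 6] cursor@9
After 2 (delete_current): list=[14, 4, 3, 6] cursor@14
After 3 (delete_current): list=[4, 3, 6] cursor@4
After 4 (next): list=[4, 3, 6] cursor@3
After 5 (insert_after(13)): list=[4, 3, 13, 6] cursor@3
After 6 (delete_current): list=[4, 13, 6] cursor@13
After 7 (next): list=[4, 13, 6] cursor@6

Answer: 14 4 3 3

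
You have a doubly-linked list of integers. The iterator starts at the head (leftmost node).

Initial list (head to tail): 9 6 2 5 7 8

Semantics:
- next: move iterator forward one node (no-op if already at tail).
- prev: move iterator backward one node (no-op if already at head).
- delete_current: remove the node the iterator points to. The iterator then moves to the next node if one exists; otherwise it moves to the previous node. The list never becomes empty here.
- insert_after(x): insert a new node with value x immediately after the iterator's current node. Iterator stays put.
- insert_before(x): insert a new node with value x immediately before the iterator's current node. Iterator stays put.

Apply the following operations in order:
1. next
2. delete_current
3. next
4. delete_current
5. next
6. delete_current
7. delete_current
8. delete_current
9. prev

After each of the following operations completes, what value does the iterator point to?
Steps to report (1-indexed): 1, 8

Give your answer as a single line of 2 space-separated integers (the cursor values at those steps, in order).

After 1 (next): list=[9, 6, 2, 5, 7, 8] cursor@6
After 2 (delete_current): list=[9, 2, 5, 7, 8] cursor@2
After 3 (next): list=[9, 2, 5, 7, 8] cursor@5
After 4 (delete_current): list=[9, 2, 7, 8] cursor@7
After 5 (next): list=[9, 2, 7, 8] cursor@8
After 6 (delete_current): list=[9, 2, 7] cursor@7
After 7 (delete_current): list=[9, 2] cursor@2
After 8 (delete_current): list=[9] cursor@9
After 9 (prev): list=[9] cursor@9

Answer: 6 9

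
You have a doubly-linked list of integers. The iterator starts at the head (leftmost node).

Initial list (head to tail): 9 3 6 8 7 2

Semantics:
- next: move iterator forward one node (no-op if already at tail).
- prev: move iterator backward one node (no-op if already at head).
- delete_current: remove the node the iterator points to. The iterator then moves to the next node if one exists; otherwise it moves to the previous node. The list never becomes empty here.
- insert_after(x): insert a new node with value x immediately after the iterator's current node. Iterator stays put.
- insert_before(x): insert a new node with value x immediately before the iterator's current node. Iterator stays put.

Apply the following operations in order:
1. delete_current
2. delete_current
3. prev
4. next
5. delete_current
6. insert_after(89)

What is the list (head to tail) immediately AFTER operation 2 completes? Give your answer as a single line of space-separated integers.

Answer: 6 8 7 2

Derivation:
After 1 (delete_current): list=[3, 6, 8, 7, 2] cursor@3
After 2 (delete_current): list=[6, 8, 7, 2] cursor@6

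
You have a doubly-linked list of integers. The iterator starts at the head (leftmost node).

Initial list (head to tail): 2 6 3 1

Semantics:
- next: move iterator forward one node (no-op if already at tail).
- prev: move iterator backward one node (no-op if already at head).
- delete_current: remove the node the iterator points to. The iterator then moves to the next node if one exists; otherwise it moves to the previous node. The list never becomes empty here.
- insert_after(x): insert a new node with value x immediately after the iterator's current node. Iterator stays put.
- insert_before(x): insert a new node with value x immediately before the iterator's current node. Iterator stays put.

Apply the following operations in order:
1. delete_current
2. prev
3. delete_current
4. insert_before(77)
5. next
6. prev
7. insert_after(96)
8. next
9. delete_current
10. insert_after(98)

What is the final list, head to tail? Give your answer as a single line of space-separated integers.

Answer: 77 3 1 98

Derivation:
After 1 (delete_current): list=[6, 3, 1] cursor@6
After 2 (prev): list=[6, 3, 1] cursor@6
After 3 (delete_current): list=[3, 1] cursor@3
After 4 (insert_before(77)): list=[77, 3, 1] cursor@3
After 5 (next): list=[77, 3, 1] cursor@1
After 6 (prev): list=[77, 3, 1] cursor@3
After 7 (insert_after(96)): list=[77, 3, 96, 1] cursor@3
After 8 (next): list=[77, 3, 96, 1] cursor@96
After 9 (delete_current): list=[77, 3, 1] cursor@1
After 10 (insert_after(98)): list=[77, 3, 1, 98] cursor@1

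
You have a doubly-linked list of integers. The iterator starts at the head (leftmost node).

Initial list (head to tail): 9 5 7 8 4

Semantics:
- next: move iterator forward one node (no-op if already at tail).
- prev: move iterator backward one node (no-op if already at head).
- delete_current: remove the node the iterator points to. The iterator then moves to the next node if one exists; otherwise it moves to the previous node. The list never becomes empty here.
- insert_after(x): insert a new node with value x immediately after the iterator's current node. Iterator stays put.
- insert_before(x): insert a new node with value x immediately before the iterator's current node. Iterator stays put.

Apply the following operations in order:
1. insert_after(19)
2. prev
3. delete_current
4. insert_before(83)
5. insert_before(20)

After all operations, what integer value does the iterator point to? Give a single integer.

Answer: 19

Derivation:
After 1 (insert_after(19)): list=[9, 19, 5, 7, 8, 4] cursor@9
After 2 (prev): list=[9, 19, 5, 7, 8, 4] cursor@9
After 3 (delete_current): list=[19, 5, 7, 8, 4] cursor@19
After 4 (insert_before(83)): list=[83, 19, 5, 7, 8, 4] cursor@19
After 5 (insert_before(20)): list=[83, 20, 19, 5, 7, 8, 4] cursor@19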